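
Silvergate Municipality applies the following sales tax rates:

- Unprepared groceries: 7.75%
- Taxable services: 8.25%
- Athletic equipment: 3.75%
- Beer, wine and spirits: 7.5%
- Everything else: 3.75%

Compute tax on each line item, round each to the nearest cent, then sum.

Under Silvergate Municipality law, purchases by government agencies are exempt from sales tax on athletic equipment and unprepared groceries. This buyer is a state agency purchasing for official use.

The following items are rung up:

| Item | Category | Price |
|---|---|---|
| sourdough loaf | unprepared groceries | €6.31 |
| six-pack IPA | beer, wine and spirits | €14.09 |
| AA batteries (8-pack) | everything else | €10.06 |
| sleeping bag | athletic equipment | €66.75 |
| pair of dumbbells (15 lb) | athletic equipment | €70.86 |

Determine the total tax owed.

€1.44

Sourdough loaf €6.31: unprepared groceries, buyer-exempt → 0% → €0.00
Six-pack IPA €14.09: beer, wine and spirits → 7.5% → €1.06
AA batteries (8-pack) €10.06: everything else → 3.75% → €0.38
Sleeping bag €66.75: athletic equipment, buyer-exempt → 0% → €0.00
Pair of dumbbells (15 lb) €70.86: athletic equipment, buyer-exempt → 0% → €0.00
Total tax = €1.06 + €0.38 = €1.44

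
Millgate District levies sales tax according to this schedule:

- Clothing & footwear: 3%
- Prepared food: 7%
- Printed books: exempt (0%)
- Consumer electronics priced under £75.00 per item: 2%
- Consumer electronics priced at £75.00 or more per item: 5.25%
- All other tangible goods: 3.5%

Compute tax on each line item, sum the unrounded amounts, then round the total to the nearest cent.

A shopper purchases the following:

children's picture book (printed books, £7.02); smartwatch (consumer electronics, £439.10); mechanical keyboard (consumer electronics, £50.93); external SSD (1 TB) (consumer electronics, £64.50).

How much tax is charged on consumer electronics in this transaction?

£25.36

Smartwatch £439.10: consumer electronics, £75.00 or more → 5.25% → £23.05275
Mechanical keyboard £50.93: consumer electronics, under £75.00 → 2% → £1.0186
External SSD (1 TB) £64.50: consumer electronics, under £75.00 → 2% → £1.29
Tax on consumer electronics: unrounded sum = £25.36135 → £25.36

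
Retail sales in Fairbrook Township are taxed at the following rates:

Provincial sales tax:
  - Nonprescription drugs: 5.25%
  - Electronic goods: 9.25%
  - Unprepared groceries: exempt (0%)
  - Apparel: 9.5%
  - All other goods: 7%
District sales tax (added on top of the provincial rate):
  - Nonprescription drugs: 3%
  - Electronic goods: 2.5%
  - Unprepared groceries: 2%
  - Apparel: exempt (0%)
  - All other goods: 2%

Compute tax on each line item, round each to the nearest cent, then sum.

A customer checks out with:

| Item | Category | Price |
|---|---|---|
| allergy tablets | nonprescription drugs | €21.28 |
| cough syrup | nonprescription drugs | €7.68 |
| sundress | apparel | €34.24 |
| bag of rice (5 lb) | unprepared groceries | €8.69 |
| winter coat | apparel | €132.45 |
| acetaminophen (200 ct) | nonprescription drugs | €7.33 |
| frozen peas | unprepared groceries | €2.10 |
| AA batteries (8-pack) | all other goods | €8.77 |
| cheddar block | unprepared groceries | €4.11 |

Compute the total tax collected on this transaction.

€19.90

Allergy tablets €21.28: nonprescription drugs → 5.25% + 3% district = 8.25% → €1.76
Cough syrup €7.68: nonprescription drugs → 5.25% + 3% district = 8.25% → €0.63
Sundress €34.24: apparel → 9.5% + 0% district = 9.5% → €3.25
Bag of rice (5 lb) €8.69: unprepared groceries → 0% + 2% district = 2% → €0.17
Winter coat €132.45: apparel → 9.5% + 0% district = 9.5% → €12.58
Acetaminophen (200 ct) €7.33: nonprescription drugs → 5.25% + 3% district = 8.25% → €0.60
Frozen peas €2.10: unprepared groceries → 0% + 2% district = 2% → €0.04
AA batteries (8-pack) €8.77: all other goods → 7% + 2% district = 9% → €0.79
Cheddar block €4.11: unprepared groceries → 0% + 2% district = 2% → €0.08
Total tax = €1.76 + €0.63 + €3.25 + €0.17 + €12.58 + €0.60 + €0.04 + €0.79 + €0.08 = €19.90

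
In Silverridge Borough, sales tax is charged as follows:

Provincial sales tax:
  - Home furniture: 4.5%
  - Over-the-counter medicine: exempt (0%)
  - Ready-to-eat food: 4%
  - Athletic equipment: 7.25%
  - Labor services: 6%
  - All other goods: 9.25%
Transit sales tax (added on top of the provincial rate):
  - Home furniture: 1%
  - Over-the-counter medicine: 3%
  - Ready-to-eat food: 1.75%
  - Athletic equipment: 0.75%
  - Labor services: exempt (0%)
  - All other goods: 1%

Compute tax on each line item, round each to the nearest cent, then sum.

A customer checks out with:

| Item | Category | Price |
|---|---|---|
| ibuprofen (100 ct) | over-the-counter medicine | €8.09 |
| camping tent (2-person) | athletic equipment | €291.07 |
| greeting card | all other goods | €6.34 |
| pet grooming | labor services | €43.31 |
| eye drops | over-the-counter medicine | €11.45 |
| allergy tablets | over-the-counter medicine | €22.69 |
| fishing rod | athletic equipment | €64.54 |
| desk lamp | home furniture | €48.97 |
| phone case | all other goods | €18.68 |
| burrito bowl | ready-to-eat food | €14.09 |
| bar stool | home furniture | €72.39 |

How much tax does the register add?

Ibuprofen (100 ct) €8.09: over-the-counter medicine → 0% + 3% transit = 3% → €0.24
Camping tent (2-person) €291.07: athletic equipment → 7.25% + 0.75% transit = 8% → €23.29
Greeting card €6.34: all other goods → 9.25% + 1% transit = 10.25% → €0.65
Pet grooming €43.31: labor services → 6% + 0% transit = 6% → €2.60
Eye drops €11.45: over-the-counter medicine → 0% + 3% transit = 3% → €0.34
Allergy tablets €22.69: over-the-counter medicine → 0% + 3% transit = 3% → €0.68
Fishing rod €64.54: athletic equipment → 7.25% + 0.75% transit = 8% → €5.16
Desk lamp €48.97: home furniture → 4.5% + 1% transit = 5.5% → €2.69
Phone case €18.68: all other goods → 9.25% + 1% transit = 10.25% → €1.91
Burrito bowl €14.09: ready-to-eat food → 4% + 1.75% transit = 5.75% → €0.81
Bar stool €72.39: home furniture → 4.5% + 1% transit = 5.5% → €3.98
Total tax = €0.24 + €23.29 + €0.65 + €2.60 + €0.34 + €0.68 + €5.16 + €2.69 + €1.91 + €0.81 + €3.98 = €42.35

€42.35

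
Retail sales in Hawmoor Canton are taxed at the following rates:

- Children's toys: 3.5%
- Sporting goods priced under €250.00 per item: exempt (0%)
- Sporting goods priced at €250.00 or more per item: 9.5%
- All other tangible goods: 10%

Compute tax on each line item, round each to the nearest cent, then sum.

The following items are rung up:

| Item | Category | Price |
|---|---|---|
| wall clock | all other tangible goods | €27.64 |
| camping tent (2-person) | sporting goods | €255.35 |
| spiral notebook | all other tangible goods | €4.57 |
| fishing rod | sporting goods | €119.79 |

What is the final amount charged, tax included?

€434.83

Wall clock €27.64: all other tangible goods → 10% → €2.76
Camping tent (2-person) €255.35: sporting goods, €250.00 or more → 9.5% → €24.26
Spiral notebook €4.57: all other tangible goods → 10% → €0.46
Fishing rod €119.79: sporting goods, under €250.00 → 0% → €0.00
Subtotal = €407.35; tax = €27.48; total due = €434.83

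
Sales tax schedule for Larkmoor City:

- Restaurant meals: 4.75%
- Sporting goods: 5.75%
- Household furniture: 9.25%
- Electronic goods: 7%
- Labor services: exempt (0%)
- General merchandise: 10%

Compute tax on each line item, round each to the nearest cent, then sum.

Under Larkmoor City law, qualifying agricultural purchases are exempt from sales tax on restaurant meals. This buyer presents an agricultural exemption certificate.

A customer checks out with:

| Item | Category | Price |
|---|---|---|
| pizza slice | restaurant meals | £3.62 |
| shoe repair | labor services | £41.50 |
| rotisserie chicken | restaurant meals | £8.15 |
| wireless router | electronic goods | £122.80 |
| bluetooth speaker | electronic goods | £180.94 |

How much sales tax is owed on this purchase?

Pizza slice £3.62: restaurant meals, buyer-exempt → 0% → £0.00
Shoe repair £41.50: labor services → 0% → £0.00
Rotisserie chicken £8.15: restaurant meals, buyer-exempt → 0% → £0.00
Wireless router £122.80: electronic goods → 7% → £8.60
Bluetooth speaker £180.94: electronic goods → 7% → £12.67
Total tax = £8.60 + £12.67 = £21.27

£21.27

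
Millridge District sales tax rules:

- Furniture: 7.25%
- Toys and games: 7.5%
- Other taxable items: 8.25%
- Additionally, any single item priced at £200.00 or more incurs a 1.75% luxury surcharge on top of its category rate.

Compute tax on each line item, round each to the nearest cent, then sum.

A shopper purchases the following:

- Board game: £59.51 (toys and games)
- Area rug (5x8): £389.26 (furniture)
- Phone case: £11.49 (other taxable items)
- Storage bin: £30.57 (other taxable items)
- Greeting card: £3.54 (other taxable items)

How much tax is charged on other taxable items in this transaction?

Phone case £11.49: other taxable items → 8.25% → £0.95
Storage bin £30.57: other taxable items → 8.25% → £2.52
Greeting card £3.54: other taxable items → 8.25% → £0.29
Tax on other taxable items = £0.95 + £2.52 + £0.29 = £3.76

£3.76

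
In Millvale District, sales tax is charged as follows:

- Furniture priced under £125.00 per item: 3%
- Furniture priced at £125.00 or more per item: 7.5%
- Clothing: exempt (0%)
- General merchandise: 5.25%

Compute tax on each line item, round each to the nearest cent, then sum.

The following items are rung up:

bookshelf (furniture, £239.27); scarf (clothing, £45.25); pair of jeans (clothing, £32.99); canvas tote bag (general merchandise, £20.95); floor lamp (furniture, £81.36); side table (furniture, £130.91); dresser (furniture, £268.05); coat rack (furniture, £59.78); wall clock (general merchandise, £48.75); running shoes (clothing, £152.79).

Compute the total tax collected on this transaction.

Bookshelf £239.27: furniture, £125.00 or more → 7.5% → £17.95
Scarf £45.25: clothing → 0% → £0.00
Pair of jeans £32.99: clothing → 0% → £0.00
Canvas tote bag £20.95: general merchandise → 5.25% → £1.10
Floor lamp £81.36: furniture, under £125.00 → 3% → £2.44
Side table £130.91: furniture, £125.00 or more → 7.5% → £9.82
Dresser £268.05: furniture, £125.00 or more → 7.5% → £20.10
Coat rack £59.78: furniture, under £125.00 → 3% → £1.79
Wall clock £48.75: general merchandise → 5.25% → £2.56
Running shoes £152.79: clothing → 0% → £0.00
Total tax = £17.95 + £1.10 + £2.44 + £9.82 + £20.10 + £1.79 + £2.56 = £55.76

£55.76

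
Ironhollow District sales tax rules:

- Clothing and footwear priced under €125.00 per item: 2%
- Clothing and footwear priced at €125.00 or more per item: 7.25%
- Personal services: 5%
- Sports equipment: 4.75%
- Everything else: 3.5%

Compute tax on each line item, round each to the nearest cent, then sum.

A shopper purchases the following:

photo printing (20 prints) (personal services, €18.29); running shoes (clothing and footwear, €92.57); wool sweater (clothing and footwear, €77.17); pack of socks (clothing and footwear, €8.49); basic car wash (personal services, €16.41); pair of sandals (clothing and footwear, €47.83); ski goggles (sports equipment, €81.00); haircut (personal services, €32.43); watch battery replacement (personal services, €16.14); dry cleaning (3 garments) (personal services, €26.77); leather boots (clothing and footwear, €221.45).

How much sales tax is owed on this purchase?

Photo printing (20 prints) €18.29: personal services → 5% → €0.91
Running shoes €92.57: clothing and footwear, under €125.00 → 2% → €1.85
Wool sweater €77.17: clothing and footwear, under €125.00 → 2% → €1.54
Pack of socks €8.49: clothing and footwear, under €125.00 → 2% → €0.17
Basic car wash €16.41: personal services → 5% → €0.82
Pair of sandals €47.83: clothing and footwear, under €125.00 → 2% → €0.96
Ski goggles €81.00: sports equipment → 4.75% → €3.85
Haircut €32.43: personal services → 5% → €1.62
Watch battery replacement €16.14: personal services → 5% → €0.81
Dry cleaning (3 garments) €26.77: personal services → 5% → €1.34
Leather boots €221.45: clothing and footwear, €125.00 or more → 7.25% → €16.06
Total tax = €0.91 + €1.85 + €1.54 + €0.17 + €0.82 + €0.96 + €3.85 + €1.62 + €0.81 + €1.34 + €16.06 = €29.93

€29.93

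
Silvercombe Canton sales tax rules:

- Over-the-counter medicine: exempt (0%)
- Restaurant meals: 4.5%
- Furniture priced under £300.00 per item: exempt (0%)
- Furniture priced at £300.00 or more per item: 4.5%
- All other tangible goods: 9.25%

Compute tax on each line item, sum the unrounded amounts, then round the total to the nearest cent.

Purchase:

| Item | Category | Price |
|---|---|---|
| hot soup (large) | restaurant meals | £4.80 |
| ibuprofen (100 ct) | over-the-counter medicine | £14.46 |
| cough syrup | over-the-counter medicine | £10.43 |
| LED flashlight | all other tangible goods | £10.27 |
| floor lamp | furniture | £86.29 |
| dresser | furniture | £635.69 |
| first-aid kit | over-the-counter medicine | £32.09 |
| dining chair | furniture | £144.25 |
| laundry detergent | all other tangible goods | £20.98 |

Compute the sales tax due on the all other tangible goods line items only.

LED flashlight £10.27: all other tangible goods → 9.25% → £0.949975
Laundry detergent £20.98: all other tangible goods → 9.25% → £1.94065
Tax on all other tangible goods: unrounded sum = £2.890625 → £2.89

£2.89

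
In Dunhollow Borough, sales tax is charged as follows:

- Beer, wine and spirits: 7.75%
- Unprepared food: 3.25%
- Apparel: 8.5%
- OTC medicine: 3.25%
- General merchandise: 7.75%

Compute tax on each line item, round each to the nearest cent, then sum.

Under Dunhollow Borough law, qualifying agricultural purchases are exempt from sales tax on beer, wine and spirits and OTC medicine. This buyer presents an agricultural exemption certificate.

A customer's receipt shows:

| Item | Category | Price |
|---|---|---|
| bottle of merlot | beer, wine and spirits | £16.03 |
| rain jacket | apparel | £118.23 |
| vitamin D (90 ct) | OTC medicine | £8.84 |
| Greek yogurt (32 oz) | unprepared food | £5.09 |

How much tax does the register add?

Bottle of merlot £16.03: beer, wine and spirits, buyer-exempt → 0% → £0.00
Rain jacket £118.23: apparel → 8.5% → £10.05
Vitamin D (90 ct) £8.84: OTC medicine, buyer-exempt → 0% → £0.00
Greek yogurt (32 oz) £5.09: unprepared food → 3.25% → £0.17
Total tax = £10.05 + £0.17 = £10.22

£10.22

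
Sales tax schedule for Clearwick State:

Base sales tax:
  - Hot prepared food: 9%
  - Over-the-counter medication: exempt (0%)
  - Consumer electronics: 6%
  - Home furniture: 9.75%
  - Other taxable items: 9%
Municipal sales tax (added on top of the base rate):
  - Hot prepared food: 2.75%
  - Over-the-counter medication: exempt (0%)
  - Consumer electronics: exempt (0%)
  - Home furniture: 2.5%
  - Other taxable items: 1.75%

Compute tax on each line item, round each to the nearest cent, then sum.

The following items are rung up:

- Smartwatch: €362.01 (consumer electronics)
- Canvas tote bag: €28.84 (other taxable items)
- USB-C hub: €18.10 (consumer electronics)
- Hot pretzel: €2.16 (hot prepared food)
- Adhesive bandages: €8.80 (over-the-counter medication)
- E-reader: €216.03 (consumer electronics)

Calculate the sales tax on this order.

€39.12

Smartwatch €362.01: consumer electronics → 6% + 0% municipal = 6% → €21.72
Canvas tote bag €28.84: other taxable items → 9% + 1.75% municipal = 10.75% → €3.10
USB-C hub €18.10: consumer electronics → 6% + 0% municipal = 6% → €1.09
Hot pretzel €2.16: hot prepared food → 9% + 2.75% municipal = 11.75% → €0.25
Adhesive bandages €8.80: over-the-counter medication → 0% + 0% municipal = 0% → €0.00
E-reader €216.03: consumer electronics → 6% + 0% municipal = 6% → €12.96
Total tax = €21.72 + €3.10 + €1.09 + €0.25 + €12.96 = €39.12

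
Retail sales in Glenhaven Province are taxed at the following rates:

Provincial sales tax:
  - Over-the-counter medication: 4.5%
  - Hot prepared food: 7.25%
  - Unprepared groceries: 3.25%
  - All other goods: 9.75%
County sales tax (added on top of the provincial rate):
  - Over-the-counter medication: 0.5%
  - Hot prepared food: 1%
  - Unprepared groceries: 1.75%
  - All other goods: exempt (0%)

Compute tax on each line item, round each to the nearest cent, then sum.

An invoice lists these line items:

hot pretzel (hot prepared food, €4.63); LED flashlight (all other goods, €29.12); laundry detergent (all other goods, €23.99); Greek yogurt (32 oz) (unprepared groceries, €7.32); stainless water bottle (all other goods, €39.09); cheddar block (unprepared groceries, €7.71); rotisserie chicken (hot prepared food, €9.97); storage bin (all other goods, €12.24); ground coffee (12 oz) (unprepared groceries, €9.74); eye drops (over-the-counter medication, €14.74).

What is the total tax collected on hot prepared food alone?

Hot pretzel €4.63: hot prepared food → 7.25% + 1% county = 8.25% → €0.38
Rotisserie chicken €9.97: hot prepared food → 7.25% + 1% county = 8.25% → €0.82
Tax on hot prepared food = €0.38 + €0.82 = €1.20

€1.20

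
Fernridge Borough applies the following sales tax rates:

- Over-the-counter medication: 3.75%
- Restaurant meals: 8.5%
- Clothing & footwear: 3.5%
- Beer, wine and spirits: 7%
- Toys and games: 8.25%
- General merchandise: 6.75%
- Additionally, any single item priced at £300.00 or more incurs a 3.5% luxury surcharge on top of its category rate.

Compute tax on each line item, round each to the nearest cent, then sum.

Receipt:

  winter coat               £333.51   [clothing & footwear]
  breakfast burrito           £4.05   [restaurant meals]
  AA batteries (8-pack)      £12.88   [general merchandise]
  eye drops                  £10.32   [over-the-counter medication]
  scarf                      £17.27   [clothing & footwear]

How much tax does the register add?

Winter coat £333.51: clothing & footwear → 3.5% + 3.5% surcharge = 7% → £23.35
Breakfast burrito £4.05: restaurant meals → 8.5% → £0.34
AA batteries (8-pack) £12.88: general merchandise → 6.75% → £0.87
Eye drops £10.32: over-the-counter medication → 3.75% → £0.39
Scarf £17.27: clothing & footwear → 3.5% → £0.60
Total tax = £23.35 + £0.34 + £0.87 + £0.39 + £0.60 = £25.55

£25.55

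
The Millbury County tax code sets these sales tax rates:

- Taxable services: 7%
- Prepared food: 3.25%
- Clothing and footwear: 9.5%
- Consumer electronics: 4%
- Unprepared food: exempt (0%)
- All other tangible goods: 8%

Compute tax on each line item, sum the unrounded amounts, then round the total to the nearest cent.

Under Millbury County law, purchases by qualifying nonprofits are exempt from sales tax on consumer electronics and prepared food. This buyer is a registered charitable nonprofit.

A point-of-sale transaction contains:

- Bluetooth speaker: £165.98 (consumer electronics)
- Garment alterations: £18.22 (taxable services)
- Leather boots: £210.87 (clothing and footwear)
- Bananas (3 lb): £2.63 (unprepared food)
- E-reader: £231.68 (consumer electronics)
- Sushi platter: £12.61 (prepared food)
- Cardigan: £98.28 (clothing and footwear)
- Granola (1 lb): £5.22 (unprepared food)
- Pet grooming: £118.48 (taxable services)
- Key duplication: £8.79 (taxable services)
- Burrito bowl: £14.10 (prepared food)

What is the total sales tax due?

Bluetooth speaker £165.98: consumer electronics, buyer-exempt → 0% → £0.00
Garment alterations £18.22: taxable services → 7% → £1.2754
Leather boots £210.87: clothing and footwear → 9.5% → £20.03265
Bananas (3 lb) £2.63: unprepared food → 0% → £0.00
E-reader £231.68: consumer electronics, buyer-exempt → 0% → £0.00
Sushi platter £12.61: prepared food, buyer-exempt → 0% → £0.00
Cardigan £98.28: clothing and footwear → 9.5% → £9.3366
Granola (1 lb) £5.22: unprepared food → 0% → £0.00
Pet grooming £118.48: taxable services → 7% → £8.2936
Key duplication £8.79: taxable services → 7% → £0.6153
Burrito bowl £14.10: prepared food, buyer-exempt → 0% → £0.00
Unrounded tax sum = £39.55355 → £39.55

£39.55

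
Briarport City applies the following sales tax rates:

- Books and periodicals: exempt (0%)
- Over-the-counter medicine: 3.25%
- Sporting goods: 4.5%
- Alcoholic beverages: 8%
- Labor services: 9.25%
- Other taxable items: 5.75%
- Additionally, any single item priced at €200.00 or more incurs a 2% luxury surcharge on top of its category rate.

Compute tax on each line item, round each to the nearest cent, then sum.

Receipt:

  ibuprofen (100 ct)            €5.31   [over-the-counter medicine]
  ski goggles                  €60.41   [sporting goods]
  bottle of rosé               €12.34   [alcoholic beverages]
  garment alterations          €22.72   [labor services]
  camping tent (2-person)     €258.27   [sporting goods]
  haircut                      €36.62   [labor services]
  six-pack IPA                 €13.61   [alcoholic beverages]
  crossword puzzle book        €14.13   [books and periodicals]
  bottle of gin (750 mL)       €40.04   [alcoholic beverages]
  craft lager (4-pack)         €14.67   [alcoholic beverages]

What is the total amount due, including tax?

Ibuprofen (100 ct) €5.31: over-the-counter medicine → 3.25% → €0.17
Ski goggles €60.41: sporting goods → 4.5% → €2.72
Bottle of rosé €12.34: alcoholic beverages → 8% → €0.99
Garment alterations €22.72: labor services → 9.25% → €2.10
Camping tent (2-person) €258.27: sporting goods → 4.5% + 2% surcharge = 6.5% → €16.79
Haircut €36.62: labor services → 9.25% → €3.39
Six-pack IPA €13.61: alcoholic beverages → 8% → €1.09
Crossword puzzle book €14.13: books and periodicals → 0% → €0.00
Bottle of gin (750 mL) €40.04: alcoholic beverages → 8% → €3.20
Craft lager (4-pack) €14.67: alcoholic beverages → 8% → €1.17
Subtotal = €478.12; tax = €31.62; total due = €509.74

€509.74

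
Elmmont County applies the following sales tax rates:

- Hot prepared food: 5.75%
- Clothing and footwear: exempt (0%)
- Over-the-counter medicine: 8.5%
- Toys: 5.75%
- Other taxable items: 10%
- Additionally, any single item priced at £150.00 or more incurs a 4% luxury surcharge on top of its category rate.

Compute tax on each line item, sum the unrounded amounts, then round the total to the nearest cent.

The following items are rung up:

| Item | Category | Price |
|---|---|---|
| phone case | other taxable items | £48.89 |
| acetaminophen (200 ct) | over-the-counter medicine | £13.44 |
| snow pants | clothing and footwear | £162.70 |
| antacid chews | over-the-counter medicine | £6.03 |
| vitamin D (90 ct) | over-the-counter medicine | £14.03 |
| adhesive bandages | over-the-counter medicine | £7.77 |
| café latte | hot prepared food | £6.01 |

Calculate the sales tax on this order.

£15.25

Phone case £48.89: other taxable items → 10% → £4.889
Acetaminophen (200 ct) £13.44: over-the-counter medicine → 8.5% → £1.1424
Snow pants £162.70: clothing and footwear → 0% + 4% surcharge = 4% → £6.508
Antacid chews £6.03: over-the-counter medicine → 8.5% → £0.51255
Vitamin D (90 ct) £14.03: over-the-counter medicine → 8.5% → £1.19255
Adhesive bandages £7.77: over-the-counter medicine → 8.5% → £0.66045
Café latte £6.01: hot prepared food → 5.75% → £0.345575
Unrounded tax sum = £15.250525 → £15.25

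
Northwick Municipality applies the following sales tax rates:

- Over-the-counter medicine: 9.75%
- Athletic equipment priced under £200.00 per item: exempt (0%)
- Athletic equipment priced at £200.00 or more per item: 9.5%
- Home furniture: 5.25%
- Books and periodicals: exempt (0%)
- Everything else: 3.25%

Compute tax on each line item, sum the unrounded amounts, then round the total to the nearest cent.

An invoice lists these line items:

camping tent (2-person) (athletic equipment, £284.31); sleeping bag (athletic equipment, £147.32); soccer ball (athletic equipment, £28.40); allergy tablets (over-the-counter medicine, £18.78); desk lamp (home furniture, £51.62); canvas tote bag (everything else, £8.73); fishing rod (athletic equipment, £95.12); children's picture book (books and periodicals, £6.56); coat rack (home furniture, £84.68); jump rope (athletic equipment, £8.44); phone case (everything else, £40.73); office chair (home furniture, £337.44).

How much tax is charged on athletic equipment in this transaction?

£27.01

Camping tent (2-person) £284.31: athletic equipment, £200.00 or more → 9.5% → £27.00945
Sleeping bag £147.32: athletic equipment, under £200.00 → 0% → £0.00
Soccer ball £28.40: athletic equipment, under £200.00 → 0% → £0.00
Fishing rod £95.12: athletic equipment, under £200.00 → 0% → £0.00
Jump rope £8.44: athletic equipment, under £200.00 → 0% → £0.00
Tax on athletic equipment: unrounded sum = £27.00945 → £27.01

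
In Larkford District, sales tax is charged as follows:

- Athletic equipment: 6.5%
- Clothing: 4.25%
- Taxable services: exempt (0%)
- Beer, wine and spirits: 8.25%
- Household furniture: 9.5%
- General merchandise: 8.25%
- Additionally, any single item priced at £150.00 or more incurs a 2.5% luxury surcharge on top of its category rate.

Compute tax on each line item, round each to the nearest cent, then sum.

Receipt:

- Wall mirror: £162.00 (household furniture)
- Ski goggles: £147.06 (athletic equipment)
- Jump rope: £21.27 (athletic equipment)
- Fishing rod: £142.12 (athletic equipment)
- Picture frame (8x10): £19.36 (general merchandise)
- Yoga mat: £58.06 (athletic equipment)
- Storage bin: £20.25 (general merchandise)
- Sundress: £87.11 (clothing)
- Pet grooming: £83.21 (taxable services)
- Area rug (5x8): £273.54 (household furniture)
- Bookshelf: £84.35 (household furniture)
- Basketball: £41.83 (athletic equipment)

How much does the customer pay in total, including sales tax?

Wall mirror £162.00: household furniture → 9.5% + 2.5% surcharge = 12% → £19.44
Ski goggles £147.06: athletic equipment → 6.5% → £9.56
Jump rope £21.27: athletic equipment → 6.5% → £1.38
Fishing rod £142.12: athletic equipment → 6.5% → £9.24
Picture frame (8x10) £19.36: general merchandise → 8.25% → £1.60
Yoga mat £58.06: athletic equipment → 6.5% → £3.77
Storage bin £20.25: general merchandise → 8.25% → £1.67
Sundress £87.11: clothing → 4.25% → £3.70
Pet grooming £83.21: taxable services → 0% → £0.00
Area rug (5x8) £273.54: household furniture → 9.5% + 2.5% surcharge = 12% → £32.82
Bookshelf £84.35: household furniture → 9.5% → £8.01
Basketball £41.83: athletic equipment → 6.5% → £2.72
Subtotal = £1140.16; tax = £93.91; total due = £1234.07

£1234.07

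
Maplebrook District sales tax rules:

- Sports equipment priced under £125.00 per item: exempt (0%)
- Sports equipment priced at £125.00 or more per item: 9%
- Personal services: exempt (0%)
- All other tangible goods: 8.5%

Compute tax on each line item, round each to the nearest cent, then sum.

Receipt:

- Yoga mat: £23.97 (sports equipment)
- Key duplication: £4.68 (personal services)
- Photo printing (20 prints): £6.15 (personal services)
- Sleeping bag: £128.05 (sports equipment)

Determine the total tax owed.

£11.52

Yoga mat £23.97: sports equipment, under £125.00 → 0% → £0.00
Key duplication £4.68: personal services → 0% → £0.00
Photo printing (20 prints) £6.15: personal services → 0% → £0.00
Sleeping bag £128.05: sports equipment, £125.00 or more → 9% → £11.52
Total tax = £11.52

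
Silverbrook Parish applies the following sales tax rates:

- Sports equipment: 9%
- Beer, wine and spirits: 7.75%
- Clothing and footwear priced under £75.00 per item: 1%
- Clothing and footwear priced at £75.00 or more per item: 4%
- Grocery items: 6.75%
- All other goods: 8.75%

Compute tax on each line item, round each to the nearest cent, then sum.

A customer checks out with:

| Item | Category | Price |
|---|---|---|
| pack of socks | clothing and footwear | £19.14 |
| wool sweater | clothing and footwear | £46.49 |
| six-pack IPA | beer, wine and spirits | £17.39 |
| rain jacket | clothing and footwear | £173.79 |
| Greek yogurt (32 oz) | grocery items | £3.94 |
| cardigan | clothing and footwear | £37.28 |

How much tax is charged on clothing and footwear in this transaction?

£7.97

Pack of socks £19.14: clothing and footwear, under £75.00 → 1% → £0.19
Wool sweater £46.49: clothing and footwear, under £75.00 → 1% → £0.46
Rain jacket £173.79: clothing and footwear, £75.00 or more → 4% → £6.95
Cardigan £37.28: clothing and footwear, under £75.00 → 1% → £0.37
Tax on clothing and footwear = £0.19 + £0.46 + £6.95 + £0.37 = £7.97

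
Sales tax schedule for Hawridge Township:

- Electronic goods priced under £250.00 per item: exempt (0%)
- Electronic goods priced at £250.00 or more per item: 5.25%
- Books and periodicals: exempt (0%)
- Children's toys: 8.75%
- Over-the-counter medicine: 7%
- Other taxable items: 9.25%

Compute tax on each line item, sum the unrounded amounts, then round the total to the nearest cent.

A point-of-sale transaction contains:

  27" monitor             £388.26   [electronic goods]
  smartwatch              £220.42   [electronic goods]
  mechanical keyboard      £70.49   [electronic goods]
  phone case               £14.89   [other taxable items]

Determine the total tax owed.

27" monitor £388.26: electronic goods, £250.00 or more → 5.25% → £20.38365
Smartwatch £220.42: electronic goods, under £250.00 → 0% → £0.00
Mechanical keyboard £70.49: electronic goods, under £250.00 → 0% → £0.00
Phone case £14.89: other taxable items → 9.25% → £1.377325
Unrounded tax sum = £21.760975 → £21.76

£21.76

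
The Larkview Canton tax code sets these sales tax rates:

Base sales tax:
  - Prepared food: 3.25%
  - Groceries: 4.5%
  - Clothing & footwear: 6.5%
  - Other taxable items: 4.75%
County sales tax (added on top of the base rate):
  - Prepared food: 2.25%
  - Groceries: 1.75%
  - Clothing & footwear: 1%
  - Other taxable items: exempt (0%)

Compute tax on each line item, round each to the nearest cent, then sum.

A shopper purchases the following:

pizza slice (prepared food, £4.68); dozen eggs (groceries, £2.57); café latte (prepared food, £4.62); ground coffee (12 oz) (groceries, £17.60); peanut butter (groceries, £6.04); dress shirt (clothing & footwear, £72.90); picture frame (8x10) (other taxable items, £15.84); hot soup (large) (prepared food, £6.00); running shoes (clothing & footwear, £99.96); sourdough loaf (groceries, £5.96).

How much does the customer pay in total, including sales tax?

£252.74

Pizza slice £4.68: prepared food → 3.25% + 2.25% county = 5.5% → £0.26
Dozen eggs £2.57: groceries → 4.5% + 1.75% county = 6.25% → £0.16
Café latte £4.62: prepared food → 3.25% + 2.25% county = 5.5% → £0.25
Ground coffee (12 oz) £17.60: groceries → 4.5% + 1.75% county = 6.25% → £1.10
Peanut butter £6.04: groceries → 4.5% + 1.75% county = 6.25% → £0.38
Dress shirt £72.90: clothing & footwear → 6.5% + 1% county = 7.5% → £5.47
Picture frame (8x10) £15.84: other taxable items → 4.75% + 0% county = 4.75% → £0.75
Hot soup (large) £6.00: prepared food → 3.25% + 2.25% county = 5.5% → £0.33
Running shoes £99.96: clothing & footwear → 6.5% + 1% county = 7.5% → £7.50
Sourdough loaf £5.96: groceries → 4.5% + 1.75% county = 6.25% → £0.37
Subtotal = £236.17; tax = £16.57; total due = £252.74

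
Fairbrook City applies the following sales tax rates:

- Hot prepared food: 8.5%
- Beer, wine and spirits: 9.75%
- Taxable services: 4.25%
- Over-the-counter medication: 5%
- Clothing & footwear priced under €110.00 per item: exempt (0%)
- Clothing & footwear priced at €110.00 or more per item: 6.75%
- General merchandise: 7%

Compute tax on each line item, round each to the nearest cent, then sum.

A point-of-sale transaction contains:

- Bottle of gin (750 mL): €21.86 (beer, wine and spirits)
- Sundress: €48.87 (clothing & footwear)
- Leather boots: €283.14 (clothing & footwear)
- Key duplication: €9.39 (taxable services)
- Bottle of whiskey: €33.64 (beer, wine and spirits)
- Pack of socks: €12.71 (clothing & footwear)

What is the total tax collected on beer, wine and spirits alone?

Bottle of gin (750 mL) €21.86: beer, wine and spirits → 9.75% → €2.13
Bottle of whiskey €33.64: beer, wine and spirits → 9.75% → €3.28
Tax on beer, wine and spirits = €2.13 + €3.28 = €5.41

€5.41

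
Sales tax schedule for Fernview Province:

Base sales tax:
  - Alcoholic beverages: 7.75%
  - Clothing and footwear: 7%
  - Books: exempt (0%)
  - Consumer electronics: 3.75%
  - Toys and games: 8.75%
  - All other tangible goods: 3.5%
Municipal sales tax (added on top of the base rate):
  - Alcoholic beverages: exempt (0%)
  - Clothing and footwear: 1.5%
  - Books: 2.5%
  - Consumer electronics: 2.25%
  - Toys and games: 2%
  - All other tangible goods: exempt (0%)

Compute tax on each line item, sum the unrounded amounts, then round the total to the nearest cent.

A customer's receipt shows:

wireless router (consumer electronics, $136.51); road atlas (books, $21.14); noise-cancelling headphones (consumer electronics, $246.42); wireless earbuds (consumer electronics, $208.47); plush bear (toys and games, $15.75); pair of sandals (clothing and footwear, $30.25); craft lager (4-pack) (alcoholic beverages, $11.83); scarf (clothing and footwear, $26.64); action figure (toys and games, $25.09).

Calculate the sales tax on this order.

Wireless router $136.51: consumer electronics → 3.75% + 2.25% municipal = 6% → $8.1906
Road atlas $21.14: books → 0% + 2.5% municipal = 2.5% → $0.5285
Noise-cancelling headphones $246.42: consumer electronics → 3.75% + 2.25% municipal = 6% → $14.7852
Wireless earbuds $208.47: consumer electronics → 3.75% + 2.25% municipal = 6% → $12.5082
Plush bear $15.75: toys and games → 8.75% + 2% municipal = 10.75% → $1.693125
Pair of sandals $30.25: clothing and footwear → 7% + 1.5% municipal = 8.5% → $2.57125
Craft lager (4-pack) $11.83: alcoholic beverages → 7.75% + 0% municipal = 7.75% → $0.916825
Scarf $26.64: clothing and footwear → 7% + 1.5% municipal = 8.5% → $2.2644
Action figure $25.09: toys and games → 8.75% + 2% municipal = 10.75% → $2.697175
Unrounded tax sum = $46.155275 → $46.16

$46.16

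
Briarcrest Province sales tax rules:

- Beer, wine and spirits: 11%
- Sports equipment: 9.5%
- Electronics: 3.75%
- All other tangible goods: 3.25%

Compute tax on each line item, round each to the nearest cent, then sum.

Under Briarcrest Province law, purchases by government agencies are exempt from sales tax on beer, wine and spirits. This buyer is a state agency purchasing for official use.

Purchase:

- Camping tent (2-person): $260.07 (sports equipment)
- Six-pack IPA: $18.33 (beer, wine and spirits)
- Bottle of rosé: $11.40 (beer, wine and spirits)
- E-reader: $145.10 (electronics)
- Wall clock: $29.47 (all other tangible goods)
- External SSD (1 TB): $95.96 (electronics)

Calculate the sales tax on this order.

Camping tent (2-person) $260.07: sports equipment → 9.5% → $24.71
Six-pack IPA $18.33: beer, wine and spirits, buyer-exempt → 0% → $0.00
Bottle of rosé $11.40: beer, wine and spirits, buyer-exempt → 0% → $0.00
E-reader $145.10: electronics → 3.75% → $5.44
Wall clock $29.47: all other tangible goods → 3.25% → $0.96
External SSD (1 TB) $95.96: electronics → 3.75% → $3.60
Total tax = $24.71 + $5.44 + $0.96 + $3.60 = $34.71

$34.71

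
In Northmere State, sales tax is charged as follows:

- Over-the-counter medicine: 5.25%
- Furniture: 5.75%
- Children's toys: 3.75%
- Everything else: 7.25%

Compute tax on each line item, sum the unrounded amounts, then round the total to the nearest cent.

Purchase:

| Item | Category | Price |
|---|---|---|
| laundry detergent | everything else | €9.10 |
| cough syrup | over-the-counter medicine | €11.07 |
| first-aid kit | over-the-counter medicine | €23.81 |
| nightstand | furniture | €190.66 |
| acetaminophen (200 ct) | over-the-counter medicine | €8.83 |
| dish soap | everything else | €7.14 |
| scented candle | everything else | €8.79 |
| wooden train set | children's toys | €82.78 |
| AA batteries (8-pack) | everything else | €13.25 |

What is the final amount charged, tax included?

Laundry detergent €9.10: everything else → 7.25% → €0.65975
Cough syrup €11.07: over-the-counter medicine → 5.25% → €0.581175
First-aid kit €23.81: over-the-counter medicine → 5.25% → €1.250025
Nightstand €190.66: furniture → 5.75% → €10.96295
Acetaminophen (200 ct) €8.83: over-the-counter medicine → 5.25% → €0.463575
Dish soap €7.14: everything else → 7.25% → €0.51765
Scented candle €8.79: everything else → 7.25% → €0.637275
Wooden train set €82.78: children's toys → 3.75% → €3.10425
AA batteries (8-pack) €13.25: everything else → 7.25% → €0.960625
Subtotal = €355.43; unrounded tax = €19.137275 → €19.14; total due = €374.57

€374.57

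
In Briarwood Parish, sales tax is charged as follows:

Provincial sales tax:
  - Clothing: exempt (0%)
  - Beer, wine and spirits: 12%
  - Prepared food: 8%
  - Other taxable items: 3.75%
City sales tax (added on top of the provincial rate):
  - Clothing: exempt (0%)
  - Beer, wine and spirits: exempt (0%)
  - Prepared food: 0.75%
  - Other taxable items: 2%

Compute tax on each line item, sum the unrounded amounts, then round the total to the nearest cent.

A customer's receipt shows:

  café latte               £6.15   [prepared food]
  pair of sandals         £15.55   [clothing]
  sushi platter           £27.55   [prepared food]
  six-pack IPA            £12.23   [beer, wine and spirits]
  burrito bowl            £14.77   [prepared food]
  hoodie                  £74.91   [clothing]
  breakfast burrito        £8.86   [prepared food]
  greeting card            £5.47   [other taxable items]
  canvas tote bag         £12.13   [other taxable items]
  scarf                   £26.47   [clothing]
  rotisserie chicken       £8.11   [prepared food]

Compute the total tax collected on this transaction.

£8.21

Café latte £6.15: prepared food → 8% + 0.75% city = 8.75% → £0.538125
Pair of sandals £15.55: clothing → 0% + 0% city = 0% → £0.00
Sushi platter £27.55: prepared food → 8% + 0.75% city = 8.75% → £2.410625
Six-pack IPA £12.23: beer, wine and spirits → 12% + 0% city = 12% → £1.4676
Burrito bowl £14.77: prepared food → 8% + 0.75% city = 8.75% → £1.292375
Hoodie £74.91: clothing → 0% + 0% city = 0% → £0.00
Breakfast burrito £8.86: prepared food → 8% + 0.75% city = 8.75% → £0.77525
Greeting card £5.47: other taxable items → 3.75% + 2% city = 5.75% → £0.314525
Canvas tote bag £12.13: other taxable items → 3.75% + 2% city = 5.75% → £0.697475
Scarf £26.47: clothing → 0% + 0% city = 0% → £0.00
Rotisserie chicken £8.11: prepared food → 8% + 0.75% city = 8.75% → £0.709625
Unrounded tax sum = £8.2056 → £8.21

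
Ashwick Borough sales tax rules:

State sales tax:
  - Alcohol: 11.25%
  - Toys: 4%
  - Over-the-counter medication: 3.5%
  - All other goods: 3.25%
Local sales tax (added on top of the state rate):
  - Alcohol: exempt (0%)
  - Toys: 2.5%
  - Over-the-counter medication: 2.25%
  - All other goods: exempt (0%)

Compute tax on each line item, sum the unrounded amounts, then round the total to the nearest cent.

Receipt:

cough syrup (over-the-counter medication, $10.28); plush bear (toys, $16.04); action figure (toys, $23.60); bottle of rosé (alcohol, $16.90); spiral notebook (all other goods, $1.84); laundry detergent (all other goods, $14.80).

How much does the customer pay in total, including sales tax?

Cough syrup $10.28: over-the-counter medication → 3.5% + 2.25% local = 5.75% → $0.5911
Plush bear $16.04: toys → 4% + 2.5% local = 6.5% → $1.0426
Action figure $23.60: toys → 4% + 2.5% local = 6.5% → $1.534
Bottle of rosé $16.90: alcohol → 11.25% + 0% local = 11.25% → $1.90125
Spiral notebook $1.84: all other goods → 3.25% + 0% local = 3.25% → $0.0598
Laundry detergent $14.80: all other goods → 3.25% + 0% local = 3.25% → $0.481
Subtotal = $83.46; unrounded tax = $5.60975 → $5.61; total due = $89.07

$89.07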